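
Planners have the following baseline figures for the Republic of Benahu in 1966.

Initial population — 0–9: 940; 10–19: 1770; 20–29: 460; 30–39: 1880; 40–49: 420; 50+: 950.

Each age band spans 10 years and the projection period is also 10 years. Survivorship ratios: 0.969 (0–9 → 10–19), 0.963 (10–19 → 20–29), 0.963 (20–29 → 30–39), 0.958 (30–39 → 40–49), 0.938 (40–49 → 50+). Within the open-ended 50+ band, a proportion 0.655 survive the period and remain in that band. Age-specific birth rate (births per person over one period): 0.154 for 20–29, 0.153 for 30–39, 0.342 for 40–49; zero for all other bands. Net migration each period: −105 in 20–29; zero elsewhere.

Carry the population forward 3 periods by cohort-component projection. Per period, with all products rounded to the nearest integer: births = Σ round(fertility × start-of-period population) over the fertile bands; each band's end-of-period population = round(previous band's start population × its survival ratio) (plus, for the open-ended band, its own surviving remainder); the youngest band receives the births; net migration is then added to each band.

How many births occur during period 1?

Numbering the bands 1..6 from youngest to oldest:
— Period 1 —
Births: 460 * 0.154 = 71  |  1880 * 0.153 = 288  |  420 * 0.342 = 144 ⇒ total 503
Band 2: 940 * 0.969 = 911
Band 3: 1770 * 0.963 = 1705
Band 4: 460 * 0.963 = 443
Band 5: 1880 * 0.958 = 1801
Band 6: 420 * 0.938 + 950 * 0.655 = 394 + 622 = 1016
Net migration: Band 3 − 105 → 1600
→ [503, 911, 1600, 443, 1801, 1016]

503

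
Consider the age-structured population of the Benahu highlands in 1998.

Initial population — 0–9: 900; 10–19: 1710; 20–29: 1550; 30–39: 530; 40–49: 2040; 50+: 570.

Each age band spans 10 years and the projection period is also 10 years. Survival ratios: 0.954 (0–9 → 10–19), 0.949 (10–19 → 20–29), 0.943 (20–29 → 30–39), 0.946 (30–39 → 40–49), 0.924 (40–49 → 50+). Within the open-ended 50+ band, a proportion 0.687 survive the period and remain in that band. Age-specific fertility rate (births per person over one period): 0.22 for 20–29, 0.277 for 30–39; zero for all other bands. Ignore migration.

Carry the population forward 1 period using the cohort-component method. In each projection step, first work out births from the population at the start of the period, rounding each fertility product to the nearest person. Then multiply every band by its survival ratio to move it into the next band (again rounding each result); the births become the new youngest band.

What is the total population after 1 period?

— Period 1 —
Births: 1550 * 0.22 = 341  |  530 * 0.277 = 147 → total 488
10–19: 900 * 0.954 = 859
20–29: 1710 * 0.949 = 1623
30–39: 1550 * 0.943 = 1462
40–49: 530 * 0.946 = 501
50+: 2040 * 0.924 + 570 * 0.687 = 1885 + 392 = 2277
Giving 488 / 859 / 1623 / 1462 / 501 / 2277.
Total after period 1: 488 + 859 + 1623 + 1462 + 501 + 2277 = 7210

7210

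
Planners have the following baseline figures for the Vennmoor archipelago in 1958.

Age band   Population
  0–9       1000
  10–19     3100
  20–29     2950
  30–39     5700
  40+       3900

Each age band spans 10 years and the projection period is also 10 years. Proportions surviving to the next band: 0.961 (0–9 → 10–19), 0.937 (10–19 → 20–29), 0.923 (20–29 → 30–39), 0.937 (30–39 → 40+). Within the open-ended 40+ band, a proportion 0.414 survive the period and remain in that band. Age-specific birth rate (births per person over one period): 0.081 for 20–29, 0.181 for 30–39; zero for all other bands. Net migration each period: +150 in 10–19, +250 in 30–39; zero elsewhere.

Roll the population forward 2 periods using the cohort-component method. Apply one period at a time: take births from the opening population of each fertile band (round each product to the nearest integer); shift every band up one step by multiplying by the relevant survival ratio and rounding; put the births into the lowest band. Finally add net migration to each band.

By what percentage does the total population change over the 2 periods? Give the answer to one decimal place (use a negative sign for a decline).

Period 1.
Births: 2950 × 0.081 = 239  |  5700 × 0.181 = 1032 → 1271
10–19: 1000 × 0.961 = 961
20–29: 3100 × 0.937 = 2905
30–39: 2950 × 0.923 = 2723
40+: 5700 × 0.937 + 3900 × 0.414 = 5341 + 1615 = 6956
Net migration: 10–19 + 150 → 1111; 30–39 + 250 → 2973
End of period: [1271, 1111, 2905, 2973, 6956]
Period 2.
Births: 2905 × 0.081 = 235  |  2973 × 0.181 = 538 → 773
10–19: 1271 × 0.961 = 1221
20–29: 1111 × 0.937 = 1041
30–39: 2905 × 0.923 = 2681
40+: 2973 × 0.937 + 6956 × 0.414 = 2786 + 2880 = 5666
Net migration: 10–19 + 150 → 1371; 30–39 + 250 → 2931
End of period: [773, 1371, 1041, 2931, 5666]
Total: 16650 → 11782; change = -4868; percentage change = -29.2%

-29.2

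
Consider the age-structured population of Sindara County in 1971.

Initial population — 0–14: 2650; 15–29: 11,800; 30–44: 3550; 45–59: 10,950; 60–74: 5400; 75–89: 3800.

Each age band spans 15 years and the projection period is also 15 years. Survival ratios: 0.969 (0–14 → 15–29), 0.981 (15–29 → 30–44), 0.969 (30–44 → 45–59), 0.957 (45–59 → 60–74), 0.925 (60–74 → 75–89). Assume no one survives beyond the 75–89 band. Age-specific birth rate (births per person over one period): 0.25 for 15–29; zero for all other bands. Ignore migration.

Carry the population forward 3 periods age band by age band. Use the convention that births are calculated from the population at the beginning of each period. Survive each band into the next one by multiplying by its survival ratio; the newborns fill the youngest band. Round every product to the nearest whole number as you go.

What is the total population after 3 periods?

[period 1]
Births: 11800 × 0.25 = 2950
15–29: 2650 × 0.969 = 2568
30–44: 11800 × 0.981 = 11576
45–59: 3550 × 0.969 = 3440
60–74: 10950 × 0.957 = 10479
75–89: 5400 × 0.925 = 4995
→ [2950, 2568, 11576, 3440, 10479, 4995]
[period 2]
Births: 2568 × 0.25 = 642
15–29: 2950 × 0.969 = 2859
30–44: 2568 × 0.981 = 2519
45–59: 11576 × 0.969 = 11217
60–74: 3440 × 0.957 = 3292
75–89: 10479 × 0.925 = 9693
→ [642, 2859, 2519, 11217, 3292, 9693]
[period 3]
Births: 2859 × 0.25 = 715
15–29: 642 × 0.969 = 622
30–44: 2859 × 0.981 = 2805
45–59: 2519 × 0.969 = 2441
60–74: 11217 × 0.957 = 10735
75–89: 3292 × 0.925 = 3045
→ [715, 622, 2805, 2441, 10735, 3045]
Total after period 3: 715 + 622 + 2805 + 2441 + 10735 + 3045 = 20363

20363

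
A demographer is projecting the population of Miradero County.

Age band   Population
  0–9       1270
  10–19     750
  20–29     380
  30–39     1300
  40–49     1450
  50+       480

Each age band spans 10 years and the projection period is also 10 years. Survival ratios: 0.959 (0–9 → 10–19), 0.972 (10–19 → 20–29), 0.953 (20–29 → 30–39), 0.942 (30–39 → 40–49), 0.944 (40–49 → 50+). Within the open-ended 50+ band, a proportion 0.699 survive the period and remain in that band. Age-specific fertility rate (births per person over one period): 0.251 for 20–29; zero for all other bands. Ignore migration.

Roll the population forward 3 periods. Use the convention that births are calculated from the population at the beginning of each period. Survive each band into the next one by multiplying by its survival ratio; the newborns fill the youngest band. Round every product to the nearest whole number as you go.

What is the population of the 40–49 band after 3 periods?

After projecting period 1:
Births: 380 * 0.251 = 95
10–19: 1270 * 0.959 = 1218
20–29: 750 * 0.972 = 729
30–39: 380 * 0.953 = 362
40–49: 1300 * 0.942 = 1225
50+: 1450 * 0.944 + 480 * 0.699 = 1369 + 336 = 1705
Population now: 0–9=95, 10–19=1218, 20–29=729, 30–39=362, 40–49=1225, 50+=1705
After projecting period 2:
Births: 729 * 0.251 = 183
10–19: 95 * 0.959 = 91
20–29: 1218 * 0.972 = 1184
30–39: 729 * 0.953 = 695
40–49: 362 * 0.942 = 341
50+: 1225 * 0.944 + 1705 * 0.699 = 1156 + 1192 = 2348
Population now: 0–9=183, 10–19=91, 20–29=1184, 30–39=695, 40–49=341, 50+=2348
After projecting period 3:
Births: 1184 * 0.251 = 297
10–19: 183 * 0.959 = 175
20–29: 91 * 0.972 = 88
30–39: 1184 * 0.953 = 1128
40–49: 695 * 0.942 = 655
50+: 341 * 0.944 + 2348 * 0.699 = 322 + 1641 = 1963
Population now: 0–9=297, 10–19=175, 20–29=88, 30–39=1128, 40–49=655, 50+=1963

655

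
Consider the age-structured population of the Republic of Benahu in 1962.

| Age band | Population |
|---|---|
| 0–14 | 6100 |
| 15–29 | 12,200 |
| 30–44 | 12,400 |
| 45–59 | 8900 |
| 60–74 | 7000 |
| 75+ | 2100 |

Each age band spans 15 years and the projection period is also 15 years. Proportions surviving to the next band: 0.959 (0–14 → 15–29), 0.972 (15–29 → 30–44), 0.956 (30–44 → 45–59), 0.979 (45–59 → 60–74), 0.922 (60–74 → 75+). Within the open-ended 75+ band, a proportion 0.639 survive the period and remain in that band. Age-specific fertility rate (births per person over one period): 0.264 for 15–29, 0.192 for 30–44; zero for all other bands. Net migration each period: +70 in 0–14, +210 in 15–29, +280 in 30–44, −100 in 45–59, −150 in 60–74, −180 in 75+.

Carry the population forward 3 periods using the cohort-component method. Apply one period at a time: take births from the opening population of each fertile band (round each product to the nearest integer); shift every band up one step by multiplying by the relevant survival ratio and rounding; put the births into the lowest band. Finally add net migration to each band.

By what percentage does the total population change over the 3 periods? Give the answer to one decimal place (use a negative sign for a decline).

(Groups numbered youngest = 1 to oldest = 6.)
Period 1.
Births: 12200 * 0.264 = 3221 ; 12400 * 0.192 = 2381 → 5602
Group 2: 6100 * 0.959 = 5850
Group 3: 12200 * 0.972 = 11858
Group 4: 12400 * 0.956 = 11854
Group 5: 8900 * 0.979 = 8713
Group 6: 7000 * 0.922 + 2100 * 0.639 = 6454 + 1342 = 7796
Net migration: Group 1 + 70 → 5672; Group 2 + 210 → 6060; Group 3 + 280 → 12138; Group 4 − 100 → 11754; Group 5 − 150 → 8563; Group 6 − 180 → 7616
Population now: 0–14=5672, 15–29=6060, 30–44=12138, 45–59=11754, 60–74=8563, 75+=7616
Period 2.
Births: 6060 * 0.264 = 1600 ; 12138 * 0.192 = 2330 → 3930
Group 2: 5672 * 0.959 = 5439
Group 3: 6060 * 0.972 = 5890
Group 4: 12138 * 0.956 = 11604
Group 5: 11754 * 0.979 = 11507
Group 6: 8563 * 0.922 + 7616 * 0.639 = 7895 + 4867 = 12762
Net migration: Group 1 + 70 → 4000; Group 2 + 210 → 5649; Group 3 + 280 → 6170; Group 4 − 100 → 11504; Group 5 − 150 → 11357; Group 6 − 180 → 12582
Population now: 0–14=4000, 15–29=5649, 30–44=6170, 45–59=11504, 60–74=11357, 75+=12582
Period 3.
Births: 5649 * 0.264 = 1491 ; 6170 * 0.192 = 1185 → 2676
Group 2: 4000 * 0.959 = 3836
Group 3: 5649 * 0.972 = 5491
Group 4: 6170 * 0.956 = 5899
Group 5: 11504 * 0.979 = 11262
Group 6: 11357 * 0.922 + 12582 * 0.639 = 10471 + 8040 = 18511
Net migration: Group 1 + 70 → 2746; Group 2 + 210 → 4046; Group 3 + 280 → 5771; Group 4 − 100 → 5799; Group 5 − 150 → 11112; Group 6 − 180 → 18331
Population now: 0–14=2746, 15–29=4046, 30–44=5771, 45–59=5799, 60–74=11112, 75+=18331
Total: 48700 → 47805; change = -895; percentage change = -1.8%

-1.8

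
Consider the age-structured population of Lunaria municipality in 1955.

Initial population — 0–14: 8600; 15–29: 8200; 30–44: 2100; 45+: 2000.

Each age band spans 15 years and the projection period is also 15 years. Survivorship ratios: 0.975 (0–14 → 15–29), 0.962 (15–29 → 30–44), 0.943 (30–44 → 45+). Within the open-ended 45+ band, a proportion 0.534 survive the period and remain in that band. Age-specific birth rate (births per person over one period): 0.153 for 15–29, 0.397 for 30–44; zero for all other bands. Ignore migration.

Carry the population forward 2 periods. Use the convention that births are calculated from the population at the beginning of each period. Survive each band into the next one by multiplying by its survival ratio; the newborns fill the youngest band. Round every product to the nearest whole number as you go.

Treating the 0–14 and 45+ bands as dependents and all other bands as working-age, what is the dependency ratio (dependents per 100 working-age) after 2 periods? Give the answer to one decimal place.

Call the groups 1 to 4, youngest first.
After projecting period 1:
Births: 8200 * 0.153 = 1255 ; 2100 * 0.397 = 834 ⇒ total 2089
Group 2: 8600 * 0.975 = 8385
Group 3: 8200 * 0.962 = 7888
Group 4: 2100 * 0.943 + 2000 * 0.534 = 1980 + 1068 = 3048
→ [2089, 8385, 7888, 3048]
After projecting period 2:
Births: 8385 * 0.153 = 1283 ; 7888 * 0.397 = 3132 ⇒ total 4415
Group 2: 2089 * 0.975 = 2037
Group 3: 8385 * 0.962 = 8066
Group 4: 7888 * 0.943 + 3048 * 0.534 = 7438 + 1628 = 9066
→ [4415, 2037, 8066, 9066]
Dependents (band 0–14 + band 45+) = 4415 + 9066 = 13481; working-age = 10103; ratio = 13481/10103 × 100 = 133.4

133.4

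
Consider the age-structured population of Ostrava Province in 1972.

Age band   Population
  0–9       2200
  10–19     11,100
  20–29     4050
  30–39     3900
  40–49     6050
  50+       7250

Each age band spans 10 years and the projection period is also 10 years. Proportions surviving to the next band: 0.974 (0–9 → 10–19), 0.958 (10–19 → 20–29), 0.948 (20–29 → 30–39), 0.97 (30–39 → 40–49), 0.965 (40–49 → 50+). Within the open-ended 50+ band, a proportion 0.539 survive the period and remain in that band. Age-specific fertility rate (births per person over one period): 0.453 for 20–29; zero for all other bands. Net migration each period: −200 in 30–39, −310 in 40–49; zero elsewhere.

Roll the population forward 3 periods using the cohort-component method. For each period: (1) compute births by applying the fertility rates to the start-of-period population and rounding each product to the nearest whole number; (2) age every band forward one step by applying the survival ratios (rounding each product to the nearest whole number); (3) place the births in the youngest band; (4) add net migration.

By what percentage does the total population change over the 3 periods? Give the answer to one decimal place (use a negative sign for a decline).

Let group 1 be 0–9 through group 6 = 50+.
Period 1.
Births: 4050 * 0.453 = 1835
Group 2: 2200 * 0.974 = 2143
Group 3: 11100 * 0.958 = 10634
Group 4: 4050 * 0.948 = 3839
Group 5: 3900 * 0.97 = 3783
Group 6: 6050 * 0.965 + 7250 * 0.539 = 5838 + 3908 = 9746
Net migration: Group 4 − 200 → 3639; Group 5 − 310 → 3473
End of period: [1835, 2143, 10634, 3639, 3473, 9746]
Period 2.
Births: 10634 * 0.453 = 4817
Group 2: 1835 * 0.974 = 1787
Group 3: 2143 * 0.958 = 2053
Group 4: 10634 * 0.948 = 10081
Group 5: 3639 * 0.97 = 3530
Group 6: 3473 * 0.965 + 9746 * 0.539 = 3351 + 5253 = 8604
Net migration: Group 4 − 200 → 9881; Group 5 − 310 → 3220
End of period: [4817, 1787, 2053, 9881, 3220, 8604]
Period 3.
Births: 2053 * 0.453 = 930
Group 2: 4817 * 0.974 = 4692
Group 3: 1787 * 0.958 = 1712
Group 4: 2053 * 0.948 = 1946
Group 5: 9881 * 0.97 = 9585
Group 6: 3220 * 0.965 + 8604 * 0.539 = 3107 + 4638 = 7745
Net migration: Group 4 − 200 → 1746; Group 5 − 310 → 9275
End of period: [930, 4692, 1712, 1746, 9275, 7745]
Total: 34550 → 26100; change = -8450; percentage change = -24.5%

-24.5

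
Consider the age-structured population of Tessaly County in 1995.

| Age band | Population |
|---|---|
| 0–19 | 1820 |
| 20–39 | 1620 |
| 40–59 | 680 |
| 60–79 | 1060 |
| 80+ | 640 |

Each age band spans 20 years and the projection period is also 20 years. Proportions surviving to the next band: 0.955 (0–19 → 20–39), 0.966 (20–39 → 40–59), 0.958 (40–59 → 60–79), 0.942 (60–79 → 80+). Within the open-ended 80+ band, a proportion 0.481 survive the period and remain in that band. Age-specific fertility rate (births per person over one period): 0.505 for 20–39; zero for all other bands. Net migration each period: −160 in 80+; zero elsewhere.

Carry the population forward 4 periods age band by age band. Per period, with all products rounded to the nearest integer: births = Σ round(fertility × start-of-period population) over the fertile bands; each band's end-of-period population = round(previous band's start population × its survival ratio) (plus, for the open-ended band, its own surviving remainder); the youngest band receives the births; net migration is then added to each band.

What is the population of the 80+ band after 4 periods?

2190

Numbering the groups 1..5 from youngest to oldest:
After projecting period 1:
Births: 1620 * 0.505 = 818
Group 2: 1820 * 0.955 = 1738
Group 3: 1620 * 0.966 = 1565
Group 4: 680 * 0.958 = 651
Group 5: 1060 * 0.942 + 640 * 0.481 = 999 + 308 = 1307
Net migration: Group 5 − 160 → 1147
→ [818, 1738, 1565, 651, 1147]
After projecting period 2:
Births: 1738 * 0.505 = 878
Group 2: 818 * 0.955 = 781
Group 3: 1738 * 0.966 = 1679
Group 4: 1565 * 0.958 = 1499
Group 5: 651 * 0.942 + 1147 * 0.481 = 613 + 552 = 1165
Net migration: Group 5 − 160 → 1005
→ [878, 781, 1679, 1499, 1005]
After projecting period 3:
Births: 781 * 0.505 = 394
Group 2: 878 * 0.955 = 838
Group 3: 781 * 0.966 = 754
Group 4: 1679 * 0.958 = 1608
Group 5: 1499 * 0.942 + 1005 * 0.481 = 1412 + 483 = 1895
Net migration: Group 5 − 160 → 1735
→ [394, 838, 754, 1608, 1735]
After projecting period 4:
Births: 838 * 0.505 = 423
Group 2: 394 * 0.955 = 376
Group 3: 838 * 0.966 = 810
Group 4: 754 * 0.958 = 722
Group 5: 1608 * 0.942 + 1735 * 0.481 = 1515 + 835 = 2350
Net migration: Group 5 − 160 → 2190
→ [423, 376, 810, 722, 2190]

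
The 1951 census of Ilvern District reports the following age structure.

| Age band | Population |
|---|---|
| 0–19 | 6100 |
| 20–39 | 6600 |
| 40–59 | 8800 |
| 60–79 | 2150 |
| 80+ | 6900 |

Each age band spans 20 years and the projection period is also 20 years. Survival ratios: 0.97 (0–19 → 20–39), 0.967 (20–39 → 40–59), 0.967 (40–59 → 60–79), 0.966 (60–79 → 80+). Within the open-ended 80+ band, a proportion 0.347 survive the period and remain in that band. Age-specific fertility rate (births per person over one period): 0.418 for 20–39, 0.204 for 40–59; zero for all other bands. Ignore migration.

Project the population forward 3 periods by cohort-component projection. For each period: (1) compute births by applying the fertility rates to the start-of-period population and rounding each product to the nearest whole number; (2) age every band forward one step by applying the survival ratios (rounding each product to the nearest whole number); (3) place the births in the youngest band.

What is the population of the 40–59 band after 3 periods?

4271

After projecting period 1:
Births: 6600 * 0.418 = 2759 ; 8800 * 0.204 = 1795 ⇒ total 4554
20–39: 6100 * 0.97 = 5917
40–59: 6600 * 0.967 = 6382
60–79: 8800 * 0.967 = 8510
80+: 2150 * 0.966 + 6900 * 0.347 = 2077 + 2394 = 4471
Giving 4554 / 5917 / 6382 / 8510 / 4471.
After projecting period 2:
Births: 5917 * 0.418 = 2473 ; 6382 * 0.204 = 1302 ⇒ total 3775
20–39: 4554 * 0.97 = 4417
40–59: 5917 * 0.967 = 5722
60–79: 6382 * 0.967 = 6171
80+: 8510 * 0.966 + 4471 * 0.347 = 8221 + 1551 = 9772
Giving 3775 / 4417 / 5722 / 6171 / 9772.
After projecting period 3:
Births: 4417 * 0.418 = 1846 ; 5722 * 0.204 = 1167 ⇒ total 3013
20–39: 3775 * 0.97 = 3662
40–59: 4417 * 0.967 = 4271
60–79: 5722 * 0.967 = 5533
80+: 6171 * 0.966 + 9772 * 0.347 = 5961 + 3391 = 9352
Giving 3013 / 3662 / 4271 / 5533 / 9352.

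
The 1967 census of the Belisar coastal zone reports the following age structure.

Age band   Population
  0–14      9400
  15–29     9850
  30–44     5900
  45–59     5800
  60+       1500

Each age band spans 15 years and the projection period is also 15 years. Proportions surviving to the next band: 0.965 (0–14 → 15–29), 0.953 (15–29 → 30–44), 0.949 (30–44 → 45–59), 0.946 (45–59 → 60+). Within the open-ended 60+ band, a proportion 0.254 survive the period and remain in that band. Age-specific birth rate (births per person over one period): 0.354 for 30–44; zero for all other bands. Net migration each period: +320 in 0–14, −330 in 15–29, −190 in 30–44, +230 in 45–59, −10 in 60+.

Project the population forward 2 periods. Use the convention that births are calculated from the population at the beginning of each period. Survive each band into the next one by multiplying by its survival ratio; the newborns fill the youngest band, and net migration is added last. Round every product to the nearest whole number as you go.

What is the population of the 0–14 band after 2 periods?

3576

(Groups numbered youngest = 1 to oldest = 5.)
After projecting period 1:
Births: 5900 × 0.354 = 2089
Group 2: 9400 × 0.965 = 9071
Group 3: 9850 × 0.953 = 9387
Group 4: 5900 × 0.949 = 5599
Group 5: 5800 × 0.946 + 1500 × 0.254 = 5487 + 381 = 5868
Net migration: Group 1 + 320 → 2409; Group 2 − 330 → 8741; Group 3 − 190 → 9197; Group 4 + 230 → 5829; Group 5 − 10 → 5858
Giving 2409 / 8741 / 9197 / 5829 / 5858.
After projecting period 2:
Births: 9197 × 0.354 = 3256
Group 2: 2409 × 0.965 = 2325
Group 3: 8741 × 0.953 = 8330
Group 4: 9197 × 0.949 = 8728
Group 5: 5829 × 0.946 + 5858 × 0.254 = 5514 + 1488 = 7002
Net migration: Group 1 + 320 → 3576; Group 2 − 330 → 1995; Group 3 − 190 → 8140; Group 4 + 230 → 8958; Group 5 − 10 → 6992
Giving 3576 / 1995 / 8140 / 8958 / 6992.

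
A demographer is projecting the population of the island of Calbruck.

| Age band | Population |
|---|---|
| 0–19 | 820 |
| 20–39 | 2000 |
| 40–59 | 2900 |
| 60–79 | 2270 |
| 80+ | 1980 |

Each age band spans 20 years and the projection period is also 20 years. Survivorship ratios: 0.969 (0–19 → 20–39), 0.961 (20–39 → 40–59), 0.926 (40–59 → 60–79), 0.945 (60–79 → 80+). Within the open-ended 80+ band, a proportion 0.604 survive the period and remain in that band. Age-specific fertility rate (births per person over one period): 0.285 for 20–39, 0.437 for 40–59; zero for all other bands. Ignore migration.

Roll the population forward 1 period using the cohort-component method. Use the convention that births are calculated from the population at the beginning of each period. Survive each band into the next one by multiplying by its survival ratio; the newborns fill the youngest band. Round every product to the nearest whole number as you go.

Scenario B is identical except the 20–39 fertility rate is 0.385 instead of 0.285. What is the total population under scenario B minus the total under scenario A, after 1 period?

200

Period 1.
Births: 2000 × 0.285 = 570, 2900 × 0.437 = 1267 — total 1837
20–39: 820 × 0.969 = 795
40–59: 2000 × 0.961 = 1922
60–79: 2900 × 0.926 = 2685
80+: 2270 × 0.945 + 1980 × 0.604 = 2145 + 1196 = 3341
Giving 1837 / 795 / 1922 / 2685 / 3341.
Scenario A total after 1 period: 10580
Scenario B projection —
Period 1.
Births: 2000 × 0.385 = 770, 2900 × 0.437 = 1267 — total 2037
20–39: 820 × 0.969 = 795
40–59: 2000 × 0.961 = 1922
60–79: 2900 × 0.926 = 2685
80+: 2270 × 0.945 + 1980 × 0.604 = 2145 + 1196 = 3341
Giving 2037 / 795 / 1922 / 2685 / 3341.
Scenario B total after 1 period: 10780
Difference B − A = 10780 − 10580 = 200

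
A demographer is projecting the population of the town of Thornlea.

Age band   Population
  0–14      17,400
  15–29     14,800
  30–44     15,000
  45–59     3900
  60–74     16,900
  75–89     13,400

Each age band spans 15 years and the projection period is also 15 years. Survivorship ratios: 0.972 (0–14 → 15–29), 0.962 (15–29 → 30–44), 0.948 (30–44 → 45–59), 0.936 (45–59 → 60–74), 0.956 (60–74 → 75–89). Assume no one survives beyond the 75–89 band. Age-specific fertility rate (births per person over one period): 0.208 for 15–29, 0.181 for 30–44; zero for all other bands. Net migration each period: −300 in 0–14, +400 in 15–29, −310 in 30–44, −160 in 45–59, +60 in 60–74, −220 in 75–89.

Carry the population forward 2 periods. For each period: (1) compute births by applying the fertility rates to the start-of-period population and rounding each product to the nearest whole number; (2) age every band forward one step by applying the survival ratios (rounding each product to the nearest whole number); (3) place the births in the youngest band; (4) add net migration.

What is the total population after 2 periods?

Period 1:
Births: 14800 * 0.208 = 3078  |  15000 * 0.181 = 2715 → 5793
15–29: 17400 * 0.972 = 16913
30–44: 14800 * 0.962 = 14238
45–59: 15000 * 0.948 = 14220
60–74: 3900 * 0.936 = 3650
75–89: 16900 * 0.956 = 16156
Net migration: 0–14 − 300 → 5493; 15–29 + 400 → 17313; 30–44 − 310 → 13928; 45–59 − 160 → 14060; 60–74 + 60 → 3710; 75–89 − 220 → 15936
Giving 5493 / 17313 / 13928 / 14060 / 3710 / 15936.
Period 2:
Births: 17313 * 0.208 = 3601  |  13928 * 0.181 = 2521 → 6122
15–29: 5493 * 0.972 = 5339
30–44: 17313 * 0.962 = 16655
45–59: 13928 * 0.948 = 13204
60–74: 14060 * 0.936 = 13160
75–89: 3710 * 0.956 = 3547
Net migration: 0–14 − 300 → 5822; 15–29 + 400 → 5739; 30–44 − 310 → 16345; 45–59 − 160 → 13044; 60–74 + 60 → 13220; 75–89 − 220 → 3327
Giving 5822 / 5739 / 16345 / 13044 / 13220 / 3327.
Total after period 2: 5822 + 5739 + 16345 + 13044 + 13220 + 3327 = 57497

57497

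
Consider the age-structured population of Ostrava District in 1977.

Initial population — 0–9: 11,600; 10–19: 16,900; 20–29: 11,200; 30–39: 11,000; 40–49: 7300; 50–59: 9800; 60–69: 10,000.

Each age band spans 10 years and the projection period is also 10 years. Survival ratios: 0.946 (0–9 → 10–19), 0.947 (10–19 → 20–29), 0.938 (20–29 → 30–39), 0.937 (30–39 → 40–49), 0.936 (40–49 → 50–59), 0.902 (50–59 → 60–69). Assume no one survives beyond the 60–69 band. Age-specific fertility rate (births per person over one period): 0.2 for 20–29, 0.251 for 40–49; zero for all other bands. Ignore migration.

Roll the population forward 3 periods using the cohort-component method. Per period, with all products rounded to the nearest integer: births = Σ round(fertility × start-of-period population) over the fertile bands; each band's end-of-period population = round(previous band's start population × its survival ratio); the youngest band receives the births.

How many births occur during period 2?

5788

Call the groups 1 to 7, youngest first.
— Period 1 —
Births: 11200 * 0.2 = 2240  |  7300 * 0.251 = 1832 — total 4072
Group 2: 11600 * 0.946 = 10974
Group 3: 16900 * 0.947 = 16004
Group 4: 11200 * 0.938 = 10506
Group 5: 11000 * 0.937 = 10307
Group 6: 7300 * 0.936 = 6833
Group 7: 9800 * 0.902 = 8840
→ [4072, 10974, 16004, 10506, 10307, 6833, 8840]
— Period 2 —
Births: 16004 * 0.2 = 3201  |  10307 * 0.251 = 2587 — total 5788
Group 2: 4072 * 0.946 = 3852
Group 3: 10974 * 0.947 = 10392
Group 4: 16004 * 0.938 = 15012
Group 5: 10506 * 0.937 = 9844
Group 6: 10307 * 0.936 = 9647
Group 7: 6833 * 0.902 = 6163
→ [5788, 3852, 10392, 15012, 9844, 9647, 6163]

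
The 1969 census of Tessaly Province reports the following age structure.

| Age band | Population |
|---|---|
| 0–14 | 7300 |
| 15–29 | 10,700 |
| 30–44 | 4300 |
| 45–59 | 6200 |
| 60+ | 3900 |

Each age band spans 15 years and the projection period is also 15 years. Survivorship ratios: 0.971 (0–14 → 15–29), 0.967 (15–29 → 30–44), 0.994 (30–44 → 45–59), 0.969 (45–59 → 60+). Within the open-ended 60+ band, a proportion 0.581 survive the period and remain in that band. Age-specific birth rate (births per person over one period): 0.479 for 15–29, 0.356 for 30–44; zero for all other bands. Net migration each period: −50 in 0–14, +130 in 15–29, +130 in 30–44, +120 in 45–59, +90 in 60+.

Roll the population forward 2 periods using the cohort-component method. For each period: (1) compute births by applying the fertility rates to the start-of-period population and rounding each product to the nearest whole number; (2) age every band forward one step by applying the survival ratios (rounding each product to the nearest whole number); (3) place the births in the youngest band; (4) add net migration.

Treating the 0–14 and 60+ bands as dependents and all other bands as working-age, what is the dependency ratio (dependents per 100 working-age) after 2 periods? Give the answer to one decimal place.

Let band 1 be 0–14 through band 5 = 60+.
Period 1:
Births: 10700 * 0.479 = 5125, 4300 * 0.356 = 1531 → total 6656
Band 2: 7300 * 0.971 = 7088
Band 3: 10700 * 0.967 = 10347
Band 4: 4300 * 0.994 = 4274
Band 5: 6200 * 0.969 + 3900 * 0.581 = 6008 + 2266 = 8274
Net migration: Band 1 − 50 → 6606; Band 2 + 130 → 7218; Band 3 + 130 → 10477; Band 4 + 120 → 4394; Band 5 + 90 → 8364
Population now: 0–14=6606, 15–29=7218, 30–44=10477, 45–59=4394, 60+=8364
Period 2:
Births: 7218 * 0.479 = 3457, 10477 * 0.356 = 3730 → total 7187
Band 2: 6606 * 0.971 = 6414
Band 3: 7218 * 0.967 = 6980
Band 4: 10477 * 0.994 = 10414
Band 5: 4394 * 0.969 + 8364 * 0.581 = 4258 + 4859 = 9117
Net migration: Band 1 − 50 → 7137; Band 2 + 130 → 6544; Band 3 + 130 → 7110; Band 4 + 120 → 10534; Band 5 + 90 → 9207
Population now: 0–14=7137, 15–29=6544, 30–44=7110, 45–59=10534, 60+=9207
Dependents (band 0–14 + band 60+) = 7137 + 9207 = 16344; working-age = 24188; ratio = 16344/24188 × 100 = 67.6

67.6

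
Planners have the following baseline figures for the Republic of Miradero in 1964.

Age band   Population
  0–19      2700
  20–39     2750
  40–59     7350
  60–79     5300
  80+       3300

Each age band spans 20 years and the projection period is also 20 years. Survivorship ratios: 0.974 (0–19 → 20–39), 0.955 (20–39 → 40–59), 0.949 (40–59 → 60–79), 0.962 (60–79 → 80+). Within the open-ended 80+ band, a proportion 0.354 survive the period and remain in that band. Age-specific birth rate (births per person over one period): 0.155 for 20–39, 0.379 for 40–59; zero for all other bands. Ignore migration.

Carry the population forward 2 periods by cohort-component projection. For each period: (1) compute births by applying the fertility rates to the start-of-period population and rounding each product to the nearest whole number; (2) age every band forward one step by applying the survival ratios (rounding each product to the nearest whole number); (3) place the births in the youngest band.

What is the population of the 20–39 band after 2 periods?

3128

Period 1.
Births: 2750 × 0.155 = 426, 7350 × 0.379 = 2786 → 3212
20–39: 2700 × 0.974 = 2630
40–59: 2750 × 0.955 = 2626
60–79: 7350 × 0.949 = 6975
80+: 5300 × 0.962 + 3300 × 0.354 = 5099 + 1168 = 6267
Population now: 0–19=3212, 20–39=2630, 40–59=2626, 60–79=6975, 80+=6267
Period 2.
Births: 2630 × 0.155 = 408, 2626 × 0.379 = 995 → 1403
20–39: 3212 × 0.974 = 3128
40–59: 2630 × 0.955 = 2512
60–79: 2626 × 0.949 = 2492
80+: 6975 × 0.962 + 6267 × 0.354 = 6710 + 2219 = 8929
Population now: 0–19=1403, 20–39=3128, 40–59=2512, 60–79=2492, 80+=8929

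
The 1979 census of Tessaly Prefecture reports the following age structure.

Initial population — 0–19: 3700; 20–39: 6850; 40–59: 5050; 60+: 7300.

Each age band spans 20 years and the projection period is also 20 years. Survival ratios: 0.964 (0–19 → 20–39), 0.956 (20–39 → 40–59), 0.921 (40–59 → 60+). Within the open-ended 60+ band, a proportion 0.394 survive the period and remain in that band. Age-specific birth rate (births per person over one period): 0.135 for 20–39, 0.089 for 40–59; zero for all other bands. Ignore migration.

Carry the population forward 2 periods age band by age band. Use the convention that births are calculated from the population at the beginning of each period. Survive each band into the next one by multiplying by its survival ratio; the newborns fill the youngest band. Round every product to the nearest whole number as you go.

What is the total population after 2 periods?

14798

Let band 1 be 0–19 through band 4 = 60+.
— Period 1 —
Births: 6850 × 0.135 = 925, 5050 × 0.089 = 449 → 1374
Band 2: 3700 × 0.964 = 3567
Band 3: 6850 × 0.956 = 6549
Band 4: 5050 × 0.921 + 7300 × 0.394 = 4651 + 2876 = 7527
→ [1374, 3567, 6549, 7527]
— Period 2 —
Births: 3567 × 0.135 = 482, 6549 × 0.089 = 583 → 1065
Band 2: 1374 × 0.964 = 1325
Band 3: 3567 × 0.956 = 3410
Band 4: 6549 × 0.921 + 7527 × 0.394 = 6032 + 2966 = 8998
→ [1065, 1325, 3410, 8998]
Total after period 2: 1065 + 1325 + 3410 + 8998 = 14798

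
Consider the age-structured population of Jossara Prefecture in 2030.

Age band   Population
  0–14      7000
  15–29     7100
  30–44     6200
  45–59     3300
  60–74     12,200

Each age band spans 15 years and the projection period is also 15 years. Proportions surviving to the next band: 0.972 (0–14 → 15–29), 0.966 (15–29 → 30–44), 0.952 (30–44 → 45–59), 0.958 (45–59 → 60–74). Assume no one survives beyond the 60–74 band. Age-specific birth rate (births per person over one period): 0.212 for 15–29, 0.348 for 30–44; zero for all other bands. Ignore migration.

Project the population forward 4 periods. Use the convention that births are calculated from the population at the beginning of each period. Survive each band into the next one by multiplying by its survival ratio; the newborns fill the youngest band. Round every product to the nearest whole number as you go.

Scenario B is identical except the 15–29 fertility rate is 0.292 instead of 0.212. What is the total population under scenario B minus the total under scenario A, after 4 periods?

2092

After projecting period 1:
Births: 7100 × 0.212 = 1505 ; 6200 × 0.348 = 2158 — total 3663
15–29: 7000 × 0.972 = 6804
30–44: 7100 × 0.966 = 6859
45–59: 6200 × 0.952 = 5902
60–74: 3300 × 0.958 = 3161
Giving 3663 / 6804 / 6859 / 5902 / 3161.
After projecting period 2:
Births: 6804 × 0.212 = 1442 ; 6859 × 0.348 = 2387 — total 3829
15–29: 3663 × 0.972 = 3560
30–44: 6804 × 0.966 = 6573
45–59: 6859 × 0.952 = 6530
60–74: 5902 × 0.958 = 5654
Giving 3829 / 3560 / 6573 / 6530 / 5654.
After projecting period 3:
Births: 3560 × 0.212 = 755 ; 6573 × 0.348 = 2287 — total 3042
15–29: 3829 × 0.972 = 3722
30–44: 3560 × 0.966 = 3439
45–59: 6573 × 0.952 = 6257
60–74: 6530 × 0.958 = 6256
Giving 3042 / 3722 / 3439 / 6257 / 6256.
After projecting period 4:
Births: 3722 × 0.212 = 789 ; 3439 × 0.348 = 1197 — total 1986
15–29: 3042 × 0.972 = 2957
30–44: 3722 × 0.966 = 3595
45–59: 3439 × 0.952 = 3274
60–74: 6257 × 0.958 = 5994
Giving 1986 / 2957 / 3595 / 3274 / 5994.
Scenario A total after 4 periods: 17806
Scenario B projection —
After projecting period 1:
Births: 7100 × 0.292 = 2073 ; 6200 × 0.348 = 2158 — total 4231
15–29: 7000 × 0.972 = 6804
30–44: 7100 × 0.966 = 6859
45–59: 6200 × 0.952 = 5902
60–74: 3300 × 0.958 = 3161
Giving 4231 / 6804 / 6859 / 5902 / 3161.
After projecting period 2:
Births: 6804 × 0.292 = 1987 ; 6859 × 0.348 = 2387 — total 4374
15–29: 4231 × 0.972 = 4113
30–44: 6804 × 0.966 = 6573
45–59: 6859 × 0.952 = 6530
60–74: 5902 × 0.958 = 5654
Giving 4374 / 4113 / 6573 / 6530 / 5654.
After projecting period 3:
Births: 4113 × 0.292 = 1201 ; 6573 × 0.348 = 2287 — total 3488
15–29: 4374 × 0.972 = 4252
30–44: 4113 × 0.966 = 3973
45–59: 6573 × 0.952 = 6257
60–74: 6530 × 0.958 = 6256
Giving 3488 / 4252 / 3973 / 6257 / 6256.
After projecting period 4:
Births: 4252 × 0.292 = 1242 ; 3973 × 0.348 = 1383 — total 2625
15–29: 3488 × 0.972 = 3390
30–44: 4252 × 0.966 = 4107
45–59: 3973 × 0.952 = 3782
60–74: 6257 × 0.958 = 5994
Giving 2625 / 3390 / 4107 / 3782 / 5994.
Scenario B total after 4 periods: 19898
Difference B − A = 19898 − 17806 = 2092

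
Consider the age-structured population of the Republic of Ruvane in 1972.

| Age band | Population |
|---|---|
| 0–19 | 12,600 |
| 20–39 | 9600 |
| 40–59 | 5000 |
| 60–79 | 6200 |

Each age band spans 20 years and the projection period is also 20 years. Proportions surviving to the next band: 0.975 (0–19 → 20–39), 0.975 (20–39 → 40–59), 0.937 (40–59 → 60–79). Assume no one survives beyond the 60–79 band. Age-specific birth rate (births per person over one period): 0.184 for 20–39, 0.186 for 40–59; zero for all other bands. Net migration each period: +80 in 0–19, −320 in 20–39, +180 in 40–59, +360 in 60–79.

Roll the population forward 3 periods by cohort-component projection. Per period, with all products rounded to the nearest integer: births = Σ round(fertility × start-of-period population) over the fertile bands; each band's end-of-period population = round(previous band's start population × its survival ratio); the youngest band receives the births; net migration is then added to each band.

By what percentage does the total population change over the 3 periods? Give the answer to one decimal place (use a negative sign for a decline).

Period 1:
Births: 9600 × 0.184 = 1766 ; 5000 × 0.186 = 930 → total 2696
20–39: 12600 × 0.975 = 12285
40–59: 9600 × 0.975 = 9360
60–79: 5000 × 0.937 = 4685
Net migration: 0–19 + 80 → 2776; 20–39 − 320 → 11965; 40–59 + 180 → 9540; 60–79 + 360 → 5045
Population now: 0–19=2776, 20–39=11965, 40–59=9540, 60–79=5045
Period 2:
Births: 11965 × 0.184 = 2202 ; 9540 × 0.186 = 1774 → total 3976
20–39: 2776 × 0.975 = 2707
40–59: 11965 × 0.975 = 11666
60–79: 9540 × 0.937 = 8939
Net migration: 0–19 + 80 → 4056; 20–39 − 320 → 2387; 40–59 + 180 → 11846; 60–79 + 360 → 9299
Population now: 0–19=4056, 20–39=2387, 40–59=11846, 60–79=9299
Period 3:
Births: 2387 × 0.184 = 439 ; 11846 × 0.186 = 2203 → total 2642
20–39: 4056 × 0.975 = 3955
40–59: 2387 × 0.975 = 2327
60–79: 11846 × 0.937 = 11100
Net migration: 0–19 + 80 → 2722; 20–39 − 320 → 3635; 40–59 + 180 → 2507; 60–79 + 360 → 11460
Population now: 0–19=2722, 20–39=3635, 40–59=2507, 60–79=11460
Total: 33400 → 20324; change = -13076; percentage change = -39.1%

-39.1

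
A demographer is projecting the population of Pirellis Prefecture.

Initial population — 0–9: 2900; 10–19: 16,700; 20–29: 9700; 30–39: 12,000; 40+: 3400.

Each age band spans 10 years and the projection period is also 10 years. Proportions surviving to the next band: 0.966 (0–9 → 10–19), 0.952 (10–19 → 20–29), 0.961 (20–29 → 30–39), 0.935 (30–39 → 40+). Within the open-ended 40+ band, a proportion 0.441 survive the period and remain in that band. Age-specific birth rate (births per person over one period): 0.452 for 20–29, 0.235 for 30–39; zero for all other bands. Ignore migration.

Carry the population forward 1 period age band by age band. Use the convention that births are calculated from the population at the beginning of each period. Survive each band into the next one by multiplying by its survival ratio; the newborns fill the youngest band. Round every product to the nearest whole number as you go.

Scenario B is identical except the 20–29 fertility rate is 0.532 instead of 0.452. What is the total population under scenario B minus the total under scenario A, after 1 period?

Call the groups 1 to 5, youngest first.
— Period 1 —
Births: 9700 × 0.452 = 4384 ; 12000 × 0.235 = 2820 → 7204
Group 2: 2900 × 0.966 = 2801
Group 3: 16700 × 0.952 = 15898
Group 4: 9700 × 0.961 = 9322
Group 5: 12000 × 0.935 + 3400 × 0.441 = 11220 + 1499 = 12719
End of period: [7204, 2801, 15898, 9322, 12719]
Scenario A total after 1 period: 47944
Scenario B projection —
— Period 1 —
Births: 9700 × 0.532 = 5160 ; 12000 × 0.235 = 2820 → 7980
Group 2: 2900 × 0.966 = 2801
Group 3: 16700 × 0.952 = 15898
Group 4: 9700 × 0.961 = 9322
Group 5: 12000 × 0.935 + 3400 × 0.441 = 11220 + 1499 = 12719
End of period: [7980, 2801, 15898, 9322, 12719]
Scenario B total after 1 period: 48720
Difference B − A = 48720 − 47944 = 776

776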